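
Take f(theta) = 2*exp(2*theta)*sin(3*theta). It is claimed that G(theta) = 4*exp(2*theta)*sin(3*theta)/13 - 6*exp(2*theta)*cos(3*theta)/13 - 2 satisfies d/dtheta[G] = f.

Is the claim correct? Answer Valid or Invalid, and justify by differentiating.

Valid - differentiating G returns exactly f.

d/dtheta[G] = 2*exp(2*theta)*sin(3*theta)
This equals f(theta) exactly, so the claim holds.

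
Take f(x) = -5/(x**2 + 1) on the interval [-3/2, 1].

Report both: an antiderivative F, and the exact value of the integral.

Since d/dx undoes antidifferentiation here, F'(x) = f(x) is required of F(x).
F(x) = -5*atan(x) is an antiderivative of f.
Check: d/dx[-5*atan(x)] = -5/(x**2 + 1) = f(x).
F(1) = -5*pi/4; F(-3/2) = 5*atan(3/2).
Integral = F(1) - F(-3/2) = -5*atan(3/2) - 5*pi/4.

Antiderivative: F(x) = -5*atan(x); value = -5*atan(3/2) - 5*pi/4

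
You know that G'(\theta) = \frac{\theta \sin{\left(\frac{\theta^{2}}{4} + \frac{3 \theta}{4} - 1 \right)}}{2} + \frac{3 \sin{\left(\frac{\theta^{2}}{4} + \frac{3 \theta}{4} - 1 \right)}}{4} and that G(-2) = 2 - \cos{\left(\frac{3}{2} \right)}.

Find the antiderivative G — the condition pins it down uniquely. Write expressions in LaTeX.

G(\theta) = 2 - \cos{\left(\frac{\theta^{2}}{4} + \frac{3 \theta}{4} - 1 \right)}

The substitution u = \frac{\theta^{2}}{4} + \frac{3 \theta}{4} - 1 works: G'(\theta) is exactly (dG/du)*(du/d\theta) for that inner function.
A general antiderivative is - \cos{\left(\frac{\theta^{2}}{4} + \frac{3 \theta}{4} - 1 \right)} + C.
The condition gives C = 2 - \cos{\left(\frac{3}{2} \right)} - (- \cos{\left(\frac{3}{2} \right)}) = 2.
So G(\theta) = 2 - \cos{\left(\frac{\theta^{2}}{4} + \frac{3 \theta}{4} - 1 \right)}.
Check: d/d\theta[2 - \cos{\left(\frac{\theta^{2}}{4} + \frac{3 \theta}{4} - 1 \right)}] = \frac{\theta \sin{\left(\frac{\theta^{2}}{4} + \frac{3 \theta}{4} - 1 \right)}}{2} + \frac{3 \sin{\left(\frac{\theta^{2}}{4} + \frac{3 \theta}{4} - 1 \right)}}{4} = G'(\theta).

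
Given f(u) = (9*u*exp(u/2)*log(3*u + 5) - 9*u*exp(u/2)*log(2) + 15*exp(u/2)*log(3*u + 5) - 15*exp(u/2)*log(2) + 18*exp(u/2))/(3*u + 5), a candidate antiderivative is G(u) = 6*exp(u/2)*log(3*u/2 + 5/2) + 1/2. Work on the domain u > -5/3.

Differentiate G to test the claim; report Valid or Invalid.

d/du[G] = (9*u*exp(u/2)*log(3*u + 5) - 9*u*exp(u/2)*log(2) + 15*exp(u/2)*log(3*u + 5) - 15*exp(u/2)*log(2) + 18*exp(u/2))/(3*u + 5)
This equals f(u) exactly, so the claim holds.

Valid - differentiating G returns exactly f.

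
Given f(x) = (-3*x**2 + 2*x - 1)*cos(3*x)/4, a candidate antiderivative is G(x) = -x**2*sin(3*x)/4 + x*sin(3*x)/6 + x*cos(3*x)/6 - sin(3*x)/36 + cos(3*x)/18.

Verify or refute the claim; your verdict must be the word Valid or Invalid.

d/dx[G] = -3*x**2*cos(3*x)/4 - x*sin(3*x) + x*cos(3*x)/2 + cos(3*x)/12
d/dx[G] - f(x) = -x*sin(3*x) + cos(3*x)/3 != 0.

Invalid: d/dx[G] - f = -x*sin(3*x) + cos(3*x)/3, which is not 0.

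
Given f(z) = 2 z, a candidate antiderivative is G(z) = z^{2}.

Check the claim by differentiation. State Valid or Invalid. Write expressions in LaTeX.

d/dz[G] = 2 z
This equals f(z) exactly, so the claim holds.

Valid. The derivative of G reproduces f.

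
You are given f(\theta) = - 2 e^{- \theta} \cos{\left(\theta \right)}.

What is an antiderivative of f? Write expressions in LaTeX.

An antiderivative is F(\theta) = - e^{- \theta} \sin{\left(\theta \right)} + e^{- \theta} \cos{\left(\theta \right)}.

A first test for any F(\theta): its \theta-derivative must equal f(\theta) identically.
Check: d/d\theta[- e^{- \theta} \sin{\left(\theta \right)} + e^{- \theta} \cos{\left(\theta \right)}] = - 2 e^{- \theta} \cos{\left(\theta \right)} = f(\theta).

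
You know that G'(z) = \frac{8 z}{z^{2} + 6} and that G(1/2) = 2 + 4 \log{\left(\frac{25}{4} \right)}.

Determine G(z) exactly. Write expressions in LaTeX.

G'(z) matches the chain-rule pattern g'(h)*h' with inner function h(z) = z^{2} + 6; substituting u = h(z) collapses the integral.
A general antiderivative is 4 \log{\left(z^{2} + 6 \right)} + C.
The condition gives C = 2 + 4 \log{\left(\frac{25}{4} \right)} - (4 \log{\left(\frac{25}{4} \right)}) = 2.
So G(z) = 4 \log{\left(z^{2} + 6 \right)} + 2.
Check: d/dz[4 \log{\left(z^{2} + 6 \right)} + 2] = \frac{8 z}{z^{2} + 6} = G'(z).

G(z) = 4 \log{\left(z^{2} + 6 \right)} + 2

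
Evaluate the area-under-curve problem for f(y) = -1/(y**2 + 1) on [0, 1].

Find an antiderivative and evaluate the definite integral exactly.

Antiderivative: F(y) = -atan(y); value = -pi/4

Any candidate F(y) must reproduce f(y) exactly when differentiated.
F(y) = -atan(y) is an antiderivative of f.
Check: d/dy[-atan(y)] = -1/(y**2 + 1) = f(y).
F(1) = -pi/4; F(0) = 0.
Integral = F(1) - F(0) = -pi/4.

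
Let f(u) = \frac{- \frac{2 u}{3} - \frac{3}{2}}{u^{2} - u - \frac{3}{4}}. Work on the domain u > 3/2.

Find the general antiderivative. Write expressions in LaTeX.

F(u) = \frac{- 15 \log{\left(u - \frac{3}{2} \right)} + 7 \log{\left(u + \frac{1}{2} \right)}}{12} + C

Factor the denominator (3 \left(2 u - 3\right) \left(2 u + 1\right)) and decompose: f = \frac{7}{6 \left(2 u + 1\right)} - \frac{5}{2 \left(2 u - 3\right)}; each piece integrates to a log, atan, or power term.
Check: d/du[\frac{- 15 \log{\left(u - \frac{3}{2} \right)} + 7 \log{\left(u + \frac{1}{2} \right)}}{12}] = \frac{- 8 u - 18}{12 u^{2} - 12 u - 9}, which equals f(u).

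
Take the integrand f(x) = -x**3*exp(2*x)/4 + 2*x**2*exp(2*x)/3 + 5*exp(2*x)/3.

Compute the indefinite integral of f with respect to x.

F(x) = -x**3*exp(2*x)/8 + 25*x**2*exp(2*x)/48 - 25*x*exp(2*x)/48 + 35*exp(2*x)/32 + C

Recognize the product-rule pattern: f = u'v + uv' with u = -x**3/8 + 25*x**2/48 - 25*x/48 + 35/32, v = exp(2*x), so integration by parts undoes it.
Check: d/dx[-x**3*exp(2*x)/8 + 25*x**2*exp(2*x)/48 - 25*x*exp(2*x)/48 + 35*exp(2*x)/32] = -x**3*exp(2*x)/4 + 2*x**2*exp(2*x)/3 + 5*exp(2*x)/3 = f(x).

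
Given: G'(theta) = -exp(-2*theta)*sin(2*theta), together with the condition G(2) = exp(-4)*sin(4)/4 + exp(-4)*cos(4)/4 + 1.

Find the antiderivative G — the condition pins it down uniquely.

G(theta) = 1 + exp(-2*theta)*sin(2*theta)/4 + exp(-2*theta)*cos(2*theta)/4

Whatever form G(theta) takes, its d/dtheta must return the stated G'(theta).
A general antiderivative is exp(-2*theta)*sin(2*theta)/4 + exp(-2*theta)*cos(2*theta)/4 + C.
The condition gives C = exp(-4)*sin(4)/4 + exp(-4)*cos(4)/4 + 1 - (exp(-4)*sin(4)/4 + exp(-4)*cos(4)/4) = 1.
So G(theta) = 1 + exp(-2*theta)*sin(2*theta)/4 + exp(-2*theta)*cos(2*theta)/4.
Check: d/dtheta[1 + exp(-2*theta)*sin(2*theta)/4 + exp(-2*theta)*cos(2*theta)/4] = -exp(-2*theta)*sin(2*theta) = G'(theta).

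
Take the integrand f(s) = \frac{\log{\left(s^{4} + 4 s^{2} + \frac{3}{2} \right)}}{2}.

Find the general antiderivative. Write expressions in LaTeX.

F(s) = \frac{s \log{\left(s^{4} + 4 s^{2} + \frac{3}{2} \right)}}{2} - 2 s + 2 \sqrt{\frac{1}{2} - \frac{\sqrt{10}}{8}} \operatorname{atan}{\left(\frac{\sqrt{2} s}{\sqrt{4 - \sqrt{10}}} \right)} + 2 \sqrt{\frac{\sqrt{10}}{8} + \frac{1}{2}} \operatorname{atan}{\left(\frac{\sqrt{2} s}{\sqrt{\sqrt{10} + 4}} \right)} + C

A candidate is checked by its d/ds: the result must match f(s).
Check: d/ds[\frac{s \log{\left(s^{4} + 4 s^{2} + \frac{3}{2} \right)}}{2} - 2 s + 2 \sqrt{\frac{1}{2} - \frac{\sqrt{10}}{8}} \operatorname{atan}{\left(\frac{\sqrt{2} s}{\sqrt{4 - \sqrt{10}}} \right)} + 2 \sqrt{\frac{\sqrt{10}}{8} + \frac{1}{2}} \operatorname{atan}{\left(\frac{\sqrt{2} s}{\sqrt{\sqrt{10} + 4}} \right)}] = \frac{\log{\left(s^{4} + 4 s^{2} + \frac{3}{2} \right)}}{2} = f(s).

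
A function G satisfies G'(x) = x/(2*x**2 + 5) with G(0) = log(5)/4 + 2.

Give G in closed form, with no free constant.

The substitution u = 2*x**2 + 5 works: G'(x) is exactly (dG/du)*(du/dx) for that inner function.
A general antiderivative is log(2*x**2 + 5)/4 + C.
The condition gives C = log(5)/4 + 2 - (log(5)/4) = 2.
So G(x) = (log(2*x**2 + 5) + 8)/4.
Check: d/dx[(log(2*x**2 + 5) + 8)/4] = x/(2*x**2 + 5) = G'(x).

G(x) = (log(2*x**2 + 5) + 8)/4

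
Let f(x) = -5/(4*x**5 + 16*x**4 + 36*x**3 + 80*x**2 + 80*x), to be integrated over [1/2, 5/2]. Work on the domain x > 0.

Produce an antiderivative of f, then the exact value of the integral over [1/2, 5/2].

Antiderivative: F(x) = (-81*x*log(x) + 85*x*log(x + 2) - 2*x*log(x**2 + 5) + 16*sqrt(5)*x*atan(sqrt(5)*x/5) - 162*log(x) + 170*log(x + 2) - 4*log(x**2 + 5) + 32*sqrt(5)*atan(sqrt(5)*x/5) - 90)/(1296*x + 2592); value = -83*log(5/2)/648 - log(2)/16 - sqrt(5)*atan(sqrt(5)/10)/81 - log(45/4)/648 + log(21/4)/648 + 1/81 + sqrt(5)*atan(sqrt(5)/2)/81 + 85*log(9/2)/1296

The denominator factors as 4*x*(x + 2)**2*(x**2 + 5); partial fractions split f into directly integrable pieces: -(x - 20)/(324*(x**2 + 5)) + 85/(1296*(x + 2)) + 5/(72*(x + 2)**2) - 1/(16*x).
F(x) = (-81*x*log(x) + 85*x*log(x + 2) - 2*x*log(x**2 + 5) + 16*sqrt(5)*x*atan(sqrt(5)*x/5) - 162*log(x) + 170*log(x + 2) - 4*log(x**2 + 5) + 32*sqrt(5)*atan(sqrt(5)*x/5) - 90)/(1296*x + 2592) is an antiderivative of f.
Check: d/dx[(-81*x*log(x) + 85*x*log(x + 2) - 2*x*log(x**2 + 5) + 16*sqrt(5)*x*atan(sqrt(5)*x/5) - 162*log(x) + 170*log(x + 2) - 4*log(x**2 + 5) + 32*sqrt(5)*atan(sqrt(5)*x/5) - 90)/(1296*x + 2592)] = -5/(4*x**5 + 16*x**4 + 36*x**3 + 80*x**2 + 80*x) = f(x).
F(5/2) = -log(5/2)/16 - 5/324 - log(45/4)/648 + sqrt(5)*atan(sqrt(5)/2)/81 + 85*log(9/2)/1296; F(1/2) = -1/36 - log(21/4)/648 + sqrt(5)*atan(sqrt(5)/10)/81 + log(2)/16 + 85*log(5/2)/1296.
Integral = F(5/2) - F(1/2) = -83*log(5/2)/648 - log(2)/16 - sqrt(5)*atan(sqrt(5)/10)/81 - log(45/4)/648 + log(21/4)/648 + 1/81 + sqrt(5)*atan(sqrt(5)/2)/81 + 85*log(9/2)/1296.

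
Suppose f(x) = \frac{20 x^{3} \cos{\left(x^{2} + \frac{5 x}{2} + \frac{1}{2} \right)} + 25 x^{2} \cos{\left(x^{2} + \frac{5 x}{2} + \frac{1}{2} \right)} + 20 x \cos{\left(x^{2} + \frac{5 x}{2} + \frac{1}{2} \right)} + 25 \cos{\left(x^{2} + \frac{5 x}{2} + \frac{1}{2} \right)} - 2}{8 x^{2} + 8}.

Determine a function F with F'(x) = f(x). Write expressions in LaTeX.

An antiderivative is F(x) = \frac{5 \sin{\left(x^{2} + \frac{5 x}{2} + \frac{1}{2} \right)}}{4} - \frac{\operatorname{atan}{\left(x \right)}}{4}.

Since d/dx undoes antidifferentiation here, F'(x) = f(x) is required of F(x).
Check: d/dx[\frac{5 \sin{\left(x^{2} + \frac{5 x}{2} + \frac{1}{2} \right)}}{4} - \frac{\operatorname{atan}{\left(x \right)}}{4}] = \frac{20 x^{3} \cos{\left(x^{2} + \frac{5 x}{2} + \frac{1}{2} \right)} + 25 x^{2} \cos{\left(x^{2} + \frac{5 x}{2} + \frac{1}{2} \right)} + 20 x \cos{\left(x^{2} + \frac{5 x}{2} + \frac{1}{2} \right)} + 25 \cos{\left(x^{2} + \frac{5 x}{2} + \frac{1}{2} \right)} - 2}{8 x^{2} + 8} = f(x).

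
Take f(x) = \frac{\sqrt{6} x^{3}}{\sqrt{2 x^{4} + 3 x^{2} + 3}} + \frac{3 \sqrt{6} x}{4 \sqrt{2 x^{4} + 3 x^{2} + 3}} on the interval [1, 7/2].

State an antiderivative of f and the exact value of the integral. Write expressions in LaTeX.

f matches the chain-rule pattern g'(h)*h' with inner function h(x) = \frac{x^{4}}{3} + \frac{x^{2}}{2} + \frac{1}{2}; substituting u = h(x) collapses the integral.
F(x) = \frac{3 \sqrt{\frac{x^{4}}{3} + \frac{x^{2}}{2} + \frac{1}{2}}}{2} is an antiderivative of f.
Check: d/dx[\frac{3 \sqrt{\frac{x^{4}}{3} + \frac{x^{2}}{2} + \frac{1}{2}}}{2}] = \frac{4 \sqrt{6} x^{3} + 3 \sqrt{6} x}{4 \sqrt{2 x^{4} + 3 x^{2} + 3}}, which equals f(x).
F(7/2) = \frac{\sqrt{8157}}{8}; F(1) = \sqrt{3}.
Integral = F(7/2) - F(1) = - \sqrt{3} + \frac{\sqrt{8157}}{8}.

Antiderivative: F(x) = \frac{3 \sqrt{\frac{x^{4}}{3} + \frac{x^{2}}{2} + \frac{1}{2}}}{2}; value = - \sqrt{3} + \frac{\sqrt{8157}}{8}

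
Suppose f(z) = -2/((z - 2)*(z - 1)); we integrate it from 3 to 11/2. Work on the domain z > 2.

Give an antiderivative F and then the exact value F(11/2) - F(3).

Antiderivative: F(z) = -2*log(z - 2) + 2*log(z - 1); value = -2*log(7/2) - 2*log(2) + 2*log(9/2)

The denominator factors as (z - 2)*(z - 1); partial fractions split f into directly integrable pieces: 2/(z - 1) - 2/(z - 2).
F(z) = -2*log(z - 2) + 2*log(z - 1) is an antiderivative of f.
Check: d/dz[-2*log(z - 2) + 2*log(z - 1)] = -2/(z**2 - 3*z + 2), which equals f(z).
F(11/2) = -2*log(7/2) + 2*log(9/2); F(3) = 2*log(2).
Integral = F(11/2) - F(3) = -2*log(7/2) - 2*log(2) + 2*log(9/2).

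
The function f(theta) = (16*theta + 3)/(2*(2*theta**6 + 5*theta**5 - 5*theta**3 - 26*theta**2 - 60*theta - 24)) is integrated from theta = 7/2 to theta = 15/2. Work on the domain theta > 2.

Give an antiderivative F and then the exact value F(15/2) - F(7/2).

The denominator factors as 2*(theta - 2)*(theta + 2)**2*(2*theta + 1)*(theta**2 + 3); partial fractions split f into directly integrable pieces: (79*theta - 228)/(1274*(theta**2 + 3)) + 16/(117*(2*theta + 1)) - 2281/(14112*(theta + 2)) - 29/(168*(theta + 2)**2) + 1/(32*(theta - 2)).
F(theta) = (5733*theta*log(theta - 2) + 12544*theta*log(theta + 1/2) - 29653*theta*log(theta + 2) + 5688*theta*log(theta**2 + 3) - 10944*sqrt(3)*theta*atan(sqrt(3)*theta/3) + 11466*log(theta - 2) + 25088*log(theta + 1/2) - 59306*log(theta + 2) + 11376*log(theta**2 + 3) - 21888*sqrt(3)*atan(sqrt(3)*theta/3) + 31668)/(183456*theta + 366912) is an antiderivative of f.
Check: d/dtheta[(5733*theta*log(theta - 2) + 12544*theta*log(theta + 1/2) - 29653*theta*log(theta + 2) + 5688*theta*log(theta**2 + 3) - 10944*sqrt(3)*theta*atan(sqrt(3)*theta/3) + 11466*log(theta - 2) + 25088*log(theta + 1/2) - 59306*log(theta + 2) + 11376*log(theta**2 + 3) - 21888*sqrt(3)*atan(sqrt(3)*theta/3) + 31668)/(183456*theta + 366912)] = (16*theta + 3)/(4*theta**6 + 10*theta**5 - 10*theta**3 - 52*theta**2 - 120*theta - 48), which equals f(theta).
F(15/2) = -2281*log(19/2)/14112 - 38*sqrt(3)*atan(5*sqrt(3)/2)/637 + 29/1596 + log(11/2)/32 + 79*log(237/4)/2548 + 8*log(8)/117; F(7/2) = -2281*log(11/2)/14112 - 38*sqrt(3)*atan(7*sqrt(3)/6)/637 + log(3/2)/32 + 29/924 + 79*log(61/4)/2548 + 8*log(4)/117.
Integral = F(15/2) - F(7/2) = -2281*log(19/2)/14112 - 38*sqrt(3)*atan(5*sqrt(3)/2)/637 - 8*log(4)/117 - 79*log(61/4)/2548 - 58/4389 - log(3/2)/32 + 38*sqrt(3)*atan(7*sqrt(3)/6)/637 + 79*log(237/4)/2548 + 8*log(8)/117 + 1361*log(11/2)/7056.

Antiderivative: F(theta) = (5733*theta*log(theta - 2) + 12544*theta*log(theta + 1/2) - 29653*theta*log(theta + 2) + 5688*theta*log(theta**2 + 3) - 10944*sqrt(3)*theta*atan(sqrt(3)*theta/3) + 11466*log(theta - 2) + 25088*log(theta + 1/2) - 59306*log(theta + 2) + 11376*log(theta**2 + 3) - 21888*sqrt(3)*atan(sqrt(3)*theta/3) + 31668)/(183456*theta + 366912); value = -2281*log(19/2)/14112 - 38*sqrt(3)*atan(5*sqrt(3)/2)/637 - 8*log(4)/117 - 79*log(61/4)/2548 - 58/4389 - log(3/2)/32 + 38*sqrt(3)*atan(7*sqrt(3)/6)/637 + 79*log(237/4)/2548 + 8*log(8)/117 + 1361*log(11/2)/7056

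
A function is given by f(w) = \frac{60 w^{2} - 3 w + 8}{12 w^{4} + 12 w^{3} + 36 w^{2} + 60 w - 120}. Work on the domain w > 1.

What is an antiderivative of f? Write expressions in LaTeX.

An antiderivative is F(w) = \frac{1950 \log{\left(w - 1 \right)} - 5080 \log{\left(w + 2 \right)} + 1565 \log{\left(w^{2} + 5 \right)} + 4058 \sqrt{5} \operatorname{atan}{\left(\frac{\sqrt{5} w}{5} \right)}}{6480}.

Factor the denominator (12 \left(w - 1\right) \left(w + 2\right) \left(w^{2} + 5\right)) and decompose: f = \frac{313 w + 2029}{648 \left(w^{2} + 5\right)} - \frac{127}{162 \left(w + 2\right)} + \frac{65}{216 \left(w - 1\right)}; each piece integrates to a log, atan, or power term.
Check: d/dw[\frac{1950 \log{\left(w - 1 \right)} - 5080 \log{\left(w + 2 \right)} + 1565 \log{\left(w^{2} + 5 \right)} + 4058 \sqrt{5} \operatorname{atan}{\left(\frac{\sqrt{5} w}{5} \right)}}{6480}] = \frac{60 w^{2} - 3 w + 8}{12 w^{4} + 12 w^{3} + 36 w^{2} + 60 w - 120} = f(w).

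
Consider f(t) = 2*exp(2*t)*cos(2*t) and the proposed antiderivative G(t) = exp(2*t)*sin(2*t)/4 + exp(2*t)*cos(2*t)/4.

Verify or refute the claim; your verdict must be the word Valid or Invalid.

Invalid: d/dt[G] - f = -exp(2*t)*cos(2*t), which is not 0.

d/dt[G] = exp(2*t)*cos(2*t)
d/dt[G] - f(t) = -exp(2*t)*cos(2*t) != 0.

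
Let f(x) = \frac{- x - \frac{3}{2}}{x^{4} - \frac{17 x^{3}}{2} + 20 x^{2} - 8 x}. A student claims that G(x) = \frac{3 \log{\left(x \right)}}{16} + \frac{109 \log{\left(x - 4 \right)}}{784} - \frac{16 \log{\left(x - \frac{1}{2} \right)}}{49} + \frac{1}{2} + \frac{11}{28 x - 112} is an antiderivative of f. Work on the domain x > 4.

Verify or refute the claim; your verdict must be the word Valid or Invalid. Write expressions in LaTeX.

Valid: G'(x) = f(x).

d/dx[G] = \frac{- 2 x - 3}{2 x^{4} - 17 x^{3} + 40 x^{2} - 16 x}
This equals f(x) exactly, so the claim holds.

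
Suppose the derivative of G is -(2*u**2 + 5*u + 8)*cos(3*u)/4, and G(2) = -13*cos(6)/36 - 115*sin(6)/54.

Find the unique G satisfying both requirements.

Since d/du undoes antidifferentiation here, G(u) must give back the stated G'(u).
A general antiderivative is -u**2*sin(3*u)/6 - 5*u*sin(3*u)/12 - u*cos(3*u)/9 - 17*sin(3*u)/27 - 5*cos(3*u)/36 + C.
The condition gives C = -13*cos(6)/36 - 115*sin(6)/54 - (-13*cos(6)/36 - 115*sin(6)/54) = 0.
So G(u) = -u**2*sin(3*u)/6 - 5*u*sin(3*u)/12 - u*cos(3*u)/9 - 17*sin(3*u)/27 - 5*cos(3*u)/36.
Check: d/du[-u**2*sin(3*u)/6 - 5*u*sin(3*u)/12 - u*cos(3*u)/9 - 17*sin(3*u)/27 - 5*cos(3*u)/36] = -u**2*cos(3*u)/2 - 5*u*cos(3*u)/4 - 2*cos(3*u), which equals G'(u).

G(u) = -u**2*sin(3*u)/6 - 5*u*sin(3*u)/12 - u*cos(3*u)/9 - 17*sin(3*u)/27 - 5*cos(3*u)/36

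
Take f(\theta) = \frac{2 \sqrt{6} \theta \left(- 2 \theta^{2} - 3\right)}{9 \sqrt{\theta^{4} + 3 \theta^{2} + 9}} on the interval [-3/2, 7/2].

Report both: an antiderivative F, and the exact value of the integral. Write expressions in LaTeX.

The substitution u = \frac{2 \theta^{4}}{3} + 2 \theta^{2} + 6 works: f is exactly (dF/du)*(du/d\theta) for that inner function.
F(\theta) = - \frac{2 \sqrt{\frac{2 \theta^{4}}{3} + 2 \theta^{2} + 6}}{3} is an antiderivative of f.
Check: d/d\theta[- \frac{2 \sqrt{\frac{2 \theta^{4}}{3} + 2 \theta^{2} + 6}}{3}] = \frac{- 4 \sqrt{6} \theta^{3} - 6 \sqrt{6} \theta}{9 \sqrt{\theta^{4} + 3 \theta^{2} + 9}}, which equals f(\theta).
F(7/2) = - \frac{\sqrt{18798}}{18}; F(-3/2) = - \frac{\sqrt{222}}{6}.
Integral = F(7/2) - F(-3/2) = - \frac{\sqrt{18798}}{18} + \frac{\sqrt{222}}{6}.

Antiderivative: F(\theta) = - \frac{2 \sqrt{\frac{2 \theta^{4}}{3} + 2 \theta^{2} + 6}}{3}; value = - \frac{\sqrt{18798}}{18} + \frac{\sqrt{222}}{6}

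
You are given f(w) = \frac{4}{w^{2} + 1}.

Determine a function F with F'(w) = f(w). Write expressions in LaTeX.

An antiderivative is F(w) = 4 \operatorname{atan}{\left(w \right)}.

Recover f(w) by differentiating a candidate F(w); any mismatch rules it out.
Check: d/dw[4 \operatorname{atan}{\left(w \right)}] = \frac{4}{w^{2} + 1} = f(w).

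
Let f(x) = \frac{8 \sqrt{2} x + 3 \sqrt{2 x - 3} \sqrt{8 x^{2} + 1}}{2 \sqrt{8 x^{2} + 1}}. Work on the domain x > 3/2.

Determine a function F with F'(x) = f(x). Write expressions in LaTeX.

An antiderivative is F(x) = x \sqrt{2 x - 3} - \frac{3 \sqrt{2 x - 3}}{2} + \sqrt{4 x^{2} + \frac{1}{2}}.

A candidate is checked by its d/dx: the result must match f(x).
Check: d/dx[x \sqrt{2 x - 3} - \frac{3 \sqrt{2 x - 3}}{2} + \sqrt{4 x^{2} + \frac{1}{2}}] = \frac{8 \sqrt{2} x \sqrt{2 x - 3} + 6 x \sqrt{8 x^{2} + 1} - 9 \sqrt{8 x^{2} + 1}}{2 \sqrt{2 x - 3} \sqrt{8 x^{2} + 1}}, which equals f(x).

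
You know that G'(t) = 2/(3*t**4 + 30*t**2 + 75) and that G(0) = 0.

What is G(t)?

G(t) = (sqrt(5)*t**2*atan(sqrt(5)*t/5) + 5*t + 5*sqrt(5)*atan(sqrt(5)*t/5))/(75*t**2 + 375)

Whatever form G(t) takes, its d/dt must return the stated G'(t).
A general antiderivative is 2*t/(30*t**2 + 150) + sqrt(5)*atan(sqrt(5)*t/5)/75 + C.
The condition gives C = 0 - (0) = 0.
So G(t) = (sqrt(5)*t**2*atan(sqrt(5)*t/5) + 5*t + 5*sqrt(5)*atan(sqrt(5)*t/5))/(75*t**2 + 375).
Check: d/dt[(sqrt(5)*t**2*atan(sqrt(5)*t/5) + 5*t + 5*sqrt(5)*atan(sqrt(5)*t/5))/(75*t**2 + 375)] = 2/(3*t**4 + 30*t**2 + 75) = G'(t).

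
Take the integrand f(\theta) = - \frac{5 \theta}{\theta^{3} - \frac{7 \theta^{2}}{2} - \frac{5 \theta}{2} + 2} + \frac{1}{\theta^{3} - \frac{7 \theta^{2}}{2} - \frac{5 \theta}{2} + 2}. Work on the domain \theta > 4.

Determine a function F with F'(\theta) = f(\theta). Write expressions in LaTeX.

An antiderivative is F(\theta) = - \frac{38 \log{\left(\theta - 4 \right)}}{35} + \frac{2 \log{\left(\theta - \frac{1}{2} \right)}}{7} + \frac{4 \log{\left(\theta + 1 \right)}}{5}.

Factor the denominator (\left(\theta - 4\right) \left(\theta + 1\right) \left(2 \theta - 1\right)) and decompose: f = \frac{4}{7 \left(2 \theta - 1\right)} + \frac{4}{5 \left(\theta + 1\right)} - \frac{38}{35 \left(\theta - 4\right)}; each piece integrates to a log, atan, or power term.
Check: d/d\theta[- \frac{38 \log{\left(\theta - 4 \right)}}{35} + \frac{2 \log{\left(\theta - \frac{1}{2} \right)}}{7} + \frac{4 \log{\left(\theta + 1 \right)}}{5}] = \frac{2 - 10 \theta}{2 \theta^{3} - 7 \theta^{2} - 5 \theta + 4}, which equals f(\theta).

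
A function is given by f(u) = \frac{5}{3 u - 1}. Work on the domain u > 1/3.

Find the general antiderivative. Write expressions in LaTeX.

Since d/du undoes antidifferentiation here, F'(u) = f(u) is required of F(u).
Check: d/du[\frac{5 \log{\left(3 u - 1 \right)}}{3}] = \frac{5}{3 u - 1} = f(u).

F(u) = \frac{5 \log{\left(3 u - 1 \right)}}{3} + C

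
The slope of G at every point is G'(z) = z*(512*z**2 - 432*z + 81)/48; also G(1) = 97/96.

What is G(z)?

The substitution u = 4*z**2/3 - 3*z/4 works: G'(z) is exactly (dG/du)*(du/dz) for that inner function.
A general antiderivative is 3*(4*z**2/3 - 3*z/4)**2/2 + C.
The condition gives C = 97/96 - (49/96) = 1/2.
So G(z) = (256*z**4 - 288*z**3 + 81*z**2 + 48)/96.
Check: d/dz[(256*z**4 - 288*z**3 + 81*z**2 + 48)/96] = 32*z**3/3 - 9*z**2 + 27*z/16, which equals G'(z).

G(z) = (256*z**4 - 288*z**3 + 81*z**2 + 48)/96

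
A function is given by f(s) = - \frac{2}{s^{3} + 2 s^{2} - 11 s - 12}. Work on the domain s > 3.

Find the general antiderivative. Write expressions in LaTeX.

F(s) = \frac{- 3 \log{\left(s - 3 \right)} + 7 \log{\left(s + 1 \right)} - 4 \log{\left(s + 4 \right)}}{42} + C

Factor the denominator (\left(s - 3\right) \left(s + 1\right) \left(s + 4\right)) and decompose: f = - \frac{2}{21 \left(s + 4\right)} + \frac{1}{6 \left(s + 1\right)} - \frac{1}{14 \left(s - 3\right)}; each piece integrates to a log, atan, or power term.
Check: d/ds[\frac{- 3 \log{\left(s - 3 \right)} + 7 \log{\left(s + 1 \right)} - 4 \log{\left(s + 4 \right)}}{42}] = - \frac{2}{s^{3} + 2 s^{2} - 11 s - 12} = f(s).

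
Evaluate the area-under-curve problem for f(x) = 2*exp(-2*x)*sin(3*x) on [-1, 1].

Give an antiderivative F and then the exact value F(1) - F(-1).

Antiderivative: F(x) = 2*(-2*sin(3*x) - 3*cos(3*x))*exp(-2*x)/13; value = 6*exp(2)*cos(3)/13 - 4*exp(2)*sin(3)/13 - 4*exp(-2)*sin(3)/13 - 6*exp(-2)*cos(3)/13

A first test for any F(x): its x-derivative must equal f(x) identically.
F(x) = 2*(-2*sin(3*x) - 3*cos(3*x))*exp(-2*x)/13 is an antiderivative of f.
Check: d/dx[2*(-2*sin(3*x) - 3*cos(3*x))*exp(-2*x)/13] = 2*exp(-2*x)*sin(3*x) = f(x).
F(1) = -4*exp(-2)*sin(3)/13 - 6*exp(-2)*cos(3)/13; F(-1) = 4*exp(2)*sin(3)/13 - 6*exp(2)*cos(3)/13.
Integral = F(1) - F(-1) = 6*exp(2)*cos(3)/13 - 4*exp(2)*sin(3)/13 - 4*exp(-2)*sin(3)/13 - 6*exp(-2)*cos(3)/13.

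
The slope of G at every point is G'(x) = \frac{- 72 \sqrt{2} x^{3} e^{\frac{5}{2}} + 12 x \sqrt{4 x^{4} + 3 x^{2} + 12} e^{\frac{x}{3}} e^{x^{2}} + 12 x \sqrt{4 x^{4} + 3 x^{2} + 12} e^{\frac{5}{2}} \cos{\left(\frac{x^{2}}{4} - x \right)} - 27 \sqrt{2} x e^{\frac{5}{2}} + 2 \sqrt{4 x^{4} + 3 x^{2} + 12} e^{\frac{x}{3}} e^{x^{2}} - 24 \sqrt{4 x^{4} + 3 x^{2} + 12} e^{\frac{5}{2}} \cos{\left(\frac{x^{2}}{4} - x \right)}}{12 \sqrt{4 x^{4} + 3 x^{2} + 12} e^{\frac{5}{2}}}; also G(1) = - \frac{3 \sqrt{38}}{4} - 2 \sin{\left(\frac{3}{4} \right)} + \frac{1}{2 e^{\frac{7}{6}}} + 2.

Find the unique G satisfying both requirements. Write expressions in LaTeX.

For G(x) to be correct, d/dx[G] must agree with the stated G'(x) identically.
A general antiderivative is - \frac{3 \sqrt{2 x^{4} + \frac{3 x^{2}}{2} + 6}}{2} + \frac{e^{x^{2} + \frac{x}{3} - \frac{5}{2}}}{2} + 2 \sin{\left(\frac{x^{2}}{4} - x \right)} + C.
The condition gives C = - \frac{3 \sqrt{38}}{4} - 2 \sin{\left(\frac{3}{4} \right)} + \frac{1}{2 e^{\frac{7}{6}}} + 2 - (- \frac{3 \sqrt{38}}{4} - 2 \sin{\left(\frac{3}{4} \right)} + \frac{1}{2 e^{\frac{7}{6}}}) = 2.
So G(x) = \frac{- 3 \sqrt{2} \sqrt{4 x^{4} + 3 x^{2} + 12} + \frac{2 e^{\frac{x}{3}} e^{x^{2}}}{e^{\frac{5}{2}}} + 8 \sin{\left(\frac{x^{2}}{4} - x \right)} + 8}{4}.
Check: d/dx[\frac{- 3 \sqrt{2} \sqrt{4 x^{4} + 3 x^{2} + 12} + \frac{2 e^{\frac{x}{3}} e^{x^{2}}}{e^{\frac{5}{2}}} + 8 \sin{\left(\frac{x^{2}}{4} - x \right)} + 8}{4}] = \frac{- 72 \sqrt{2} x^{3} e^{\frac{5}{2}} + 12 x \sqrt{4 x^{4} + 3 x^{2} + 12} e^{\frac{x}{3}} e^{x^{2}} + 12 x \sqrt{4 x^{4} + 3 x^{2} + 12} e^{\frac{5}{2}} \cos{\left(\frac{x^{2}}{4} - x \right)} - 27 \sqrt{2} x e^{\frac{5}{2}} + 2 \sqrt{4 x^{4} + 3 x^{2} + 12} e^{\frac{x}{3}} e^{x^{2}} - 24 \sqrt{4 x^{4} + 3 x^{2} + 12} e^{\frac{5}{2}} \cos{\left(\frac{x^{2}}{4} - x \right)}}{12 \sqrt{4 x^{4} + 3 x^{2} + 12} e^{\frac{5}{2}}} = G'(x).

G(x) = \frac{- 3 \sqrt{2} \sqrt{4 x^{4} + 3 x^{2} + 12} + \frac{2 e^{\frac{x}{3}} e^{x^{2}}}{e^{\frac{5}{2}}} + 8 \sin{\left(\frac{x^{2}}{4} - x \right)} + 8}{4}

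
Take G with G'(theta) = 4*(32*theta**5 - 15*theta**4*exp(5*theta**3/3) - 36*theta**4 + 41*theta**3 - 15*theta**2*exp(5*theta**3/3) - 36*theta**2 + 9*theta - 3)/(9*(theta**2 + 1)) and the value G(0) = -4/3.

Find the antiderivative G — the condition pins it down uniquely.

G(theta) = 2*(theta**2*(4*theta - 3)**2 - 6*exp(5*theta**3/3) - 6*atan(theta))/9

Check a candidate G(theta) by differentiating: d/dtheta[G] must match the given G'(theta).
A general antiderivative is 2*(4*theta**2/3 - theta)**2 - 4*exp(5*theta**3/3)/3 - 4*atan(theta)/3 + C.
The condition gives C = -4/3 - (-4/3) = 0.
So G(theta) = 2*(theta**2*(4*theta - 3)**2 - 6*exp(5*theta**3/3) - 6*atan(theta))/9.
Check: d/dtheta[2*(theta**2*(4*theta - 3)**2 - 6*exp(5*theta**3/3) - 6*atan(theta))/9] = (128*theta**5 - 60*theta**4*exp(5*theta**3/3) - 144*theta**4 + 164*theta**3 - 60*theta**2*exp(5*theta**3/3) - 144*theta**2 + 36*theta - 12)/(9*theta**2 + 9), which equals G'(theta).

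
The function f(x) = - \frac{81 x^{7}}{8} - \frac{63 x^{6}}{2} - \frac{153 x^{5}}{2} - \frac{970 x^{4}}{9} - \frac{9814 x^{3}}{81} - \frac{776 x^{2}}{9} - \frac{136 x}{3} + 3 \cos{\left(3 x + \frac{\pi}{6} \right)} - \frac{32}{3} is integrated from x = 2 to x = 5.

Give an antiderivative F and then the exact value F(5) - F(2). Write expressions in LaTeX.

Antiderivative: F(x) = - \frac{\left(- \frac{3 x^{2}}{2} - \frac{4 x}{3} - 2\right)^{4}}{4} + \sin{\left(3 x + \frac{\pi}{6} \right)}; value = - \frac{1956854075}{1728} - \sin{\left(\frac{\pi}{6} + 6 \right)} + \sin{\left(\frac{\pi}{6} + 15 \right)}

The integrand splits into summands that can be handled one at a time.
F(x) = - \frac{\left(- \frac{3 x^{2}}{2} - \frac{4 x}{3} - 2\right)^{4}}{4} + \sin{\left(3 x + \frac{\pi}{6} \right)} is an antiderivative of f.
Check: d/dx[- \frac{\left(- \frac{3 x^{2}}{2} - \frac{4 x}{3} - 2\right)^{4}}{4} + \sin{\left(3 x + \frac{\pi}{6} \right)}] = - \frac{81 x^{7}}{8} - \frac{63 x^{6}}{2} - \frac{153 x^{5}}{2} - \frac{970 x^{4}}{9} - \frac{9814 x^{3}}{81} - \frac{776 x^{2}}{9} - \frac{136 x}{3} + 3 \cos{\left(3 x + \frac{\pi}{6} \right)} - \frac{32}{3} = f(x).
F(5) = - \frac{5887339441}{5184} + \sin{\left(\frac{\pi}{6} + 15 \right)}; F(2) = - \frac{262144}{81} + \sin{\left(\frac{\pi}{6} + 6 \right)}.
Integral = F(5) - F(2) = - \frac{1956854075}{1728} - \sin{\left(\frac{\pi}{6} + 6 \right)} + \sin{\left(\frac{\pi}{6} + 15 \right)}.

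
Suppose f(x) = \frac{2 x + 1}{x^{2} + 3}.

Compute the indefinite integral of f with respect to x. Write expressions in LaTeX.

An antiderivative F(x) passes only if d/dx[F] lands on f(x) exactly.
Check: d/dx[\log{\left(x^{2} + 3 \right)} + \frac{\sqrt{3} \operatorname{atan}{\left(\frac{\sqrt{3} x}{3} \right)}}{3}] = \frac{2 x + 1}{x^{2} + 3} = f(x).

F(x) = \log{\left(x^{2} + 3 \right)} + \frac{\sqrt{3} \operatorname{atan}{\left(\frac{\sqrt{3} x}{3} \right)}}{3} + C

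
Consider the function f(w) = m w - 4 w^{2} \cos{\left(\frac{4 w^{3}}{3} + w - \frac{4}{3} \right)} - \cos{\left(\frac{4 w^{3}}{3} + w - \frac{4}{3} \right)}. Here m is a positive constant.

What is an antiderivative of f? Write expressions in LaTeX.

An antiderivative is F(w) = \frac{m w^{2}}{2} - \sin{\left(\frac{4 w^{3}}{3} + w - \frac{4}{3} \right)}.

The integrand splits into summands that can be handled one at a time.
Check: d/dw[\frac{m w^{2}}{2} - \sin{\left(\frac{4 w^{3}}{3} + w - \frac{4}{3} \right)}] = m w - 4 w^{2} \cos{\left(\frac{4 w^{3}}{3} + w - \frac{4}{3} \right)} - \cos{\left(\frac{4 w^{3}}{3} + w - \frac{4}{3} \right)} = f(w).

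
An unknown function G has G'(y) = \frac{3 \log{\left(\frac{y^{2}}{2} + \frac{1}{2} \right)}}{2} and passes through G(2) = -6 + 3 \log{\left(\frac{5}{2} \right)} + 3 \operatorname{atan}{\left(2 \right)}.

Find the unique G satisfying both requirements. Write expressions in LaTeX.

G(y) = \frac{3 \left(y \log{\left(\frac{y^{2}}{2} + \frac{1}{2} \right)} - 2 y + 2 \operatorname{atan}{\left(y \right)}\right)}{2}

A candidate passes only if d/dy[G] lands on the given G'(y) exactly.
A general antiderivative is \frac{3 y \log{\left(\frac{y^{2}}{2} + \frac{1}{2} \right)}}{2} - 3 y + 3 \operatorname{atan}{\left(y \right)} + C.
The condition gives C = -6 + 3 \log{\left(\frac{5}{2} \right)} + 3 \operatorname{atan}{\left(2 \right)} - (-6 + 3 \log{\left(\frac{5}{2} \right)} + 3 \operatorname{atan}{\left(2 \right)}) = 0.
So G(y) = \frac{3 \left(y \log{\left(\frac{y^{2}}{2} + \frac{1}{2} \right)} - 2 y + 2 \operatorname{atan}{\left(y \right)}\right)}{2}.
Check: d/dy[\frac{3 \left(y \log{\left(\frac{y^{2}}{2} + \frac{1}{2} \right)} - 2 y + 2 \operatorname{atan}{\left(y \right)}\right)}{2}] = \frac{3 \log{\left(y^{2} + 1 \right)}}{2} - \frac{3 \log{\left(2 \right)}}{2}, which equals G'(y).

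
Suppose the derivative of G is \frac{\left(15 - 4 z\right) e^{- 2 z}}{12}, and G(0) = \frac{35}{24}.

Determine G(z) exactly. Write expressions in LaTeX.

G'(z) has the shape u'v + uv' for u = \frac{z}{6} - \frac{13}{24} and v = e^{- 2 z} — it is the derivative of the product u*v.
A general antiderivative is \frac{\left(4 z - 13\right) e^{- 2 z}}{24} + C.
The condition gives C = \frac{35}{24} - (- \frac{13}{24}) = 2.
So G(z) = \frac{\left(4 z - 13\right) e^{- 2 z}}{24} + 2.
Check: d/dz[\frac{\left(4 z - 13\right) e^{- 2 z}}{24} + 2] = \frac{\left(15 - 4 z\right) e^{- 2 z}}{12} = G'(z).

G(z) = \frac{\left(4 z - 13\right) e^{- 2 z}}{24} + 2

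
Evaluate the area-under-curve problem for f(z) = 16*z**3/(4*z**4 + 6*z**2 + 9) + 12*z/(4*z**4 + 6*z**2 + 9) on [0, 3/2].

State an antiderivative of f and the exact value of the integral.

The substitution u = 2*z**4/3 + z**2 + 3/2 works: f is exactly (dF/du)*(du/dz) for that inner function.
F(z) = log(2*z**4/3 + z**2 + 3/2) is an antiderivative of f.
Check: d/dz[log(2*z**4/3 + z**2 + 3/2)] = (16*z**3 + 12*z)/(4*z**4 + 6*z**2 + 9), which equals f(z).
F(3/2) = log(57/8); F(0) = log(3/2).
Integral = F(3/2) - F(0) = -log(3/2) + log(57/8).

Antiderivative: F(z) = log(2*z**4/3 + z**2 + 3/2); value = -log(3/2) + log(57/8)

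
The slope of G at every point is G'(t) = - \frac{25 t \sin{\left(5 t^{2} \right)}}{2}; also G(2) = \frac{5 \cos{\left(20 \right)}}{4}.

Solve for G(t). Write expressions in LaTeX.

G'(t) matches the chain-rule pattern g'(h)*h' with inner function h(t) = 5 t^{2}; substituting u = h(t) collapses the integral.
A general antiderivative is \frac{5 \cos{\left(5 t^{2} \right)}}{4} + C.
The condition gives C = \frac{5 \cos{\left(20 \right)}}{4} - (\frac{5 \cos{\left(20 \right)}}{4}) = 0.
So G(t) = \frac{5 \cos{\left(5 t^{2} \right)}}{4}.
Check: d/dt[\frac{5 \cos{\left(5 t^{2} \right)}}{4}] = - \frac{25 t \sin{\left(5 t^{2} \right)}}{2} = G'(t).

G(t) = \frac{5 \cos{\left(5 t^{2} \right)}}{4}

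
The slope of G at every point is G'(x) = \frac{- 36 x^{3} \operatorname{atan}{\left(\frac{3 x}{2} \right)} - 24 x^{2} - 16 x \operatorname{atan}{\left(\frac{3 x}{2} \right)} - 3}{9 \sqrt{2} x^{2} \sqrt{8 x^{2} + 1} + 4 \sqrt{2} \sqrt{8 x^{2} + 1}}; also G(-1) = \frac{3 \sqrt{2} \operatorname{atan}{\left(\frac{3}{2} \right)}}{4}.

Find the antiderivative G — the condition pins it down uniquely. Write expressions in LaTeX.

G(x) = - \frac{\sqrt{2} \sqrt{8 x^{2} + 1} \operatorname{atan}{\left(\frac{3 x}{2} \right)}}{4}

G'(x) has the shape u'v + uv' for u = - \frac{\sqrt{4 x^{2} + \frac{1}{2}}}{2} and v = \operatorname{atan}{\left(\frac{3 x}{2} \right)} — it is the derivative of the product u*v.
A general antiderivative is - \frac{\sqrt{4 x^{2} + \frac{1}{2}} \operatorname{atan}{\left(\frac{3 x}{2} \right)}}{2} + C.
The condition gives C = \frac{3 \sqrt{2} \operatorname{atan}{\left(\frac{3}{2} \right)}}{4} - (\frac{3 \sqrt{2} \operatorname{atan}{\left(\frac{3}{2} \right)}}{4}) = 0.
So G(x) = - \frac{\sqrt{2} \sqrt{8 x^{2} + 1} \operatorname{atan}{\left(\frac{3 x}{2} \right)}}{4}.
Check: d/dx[- \frac{\sqrt{2} \sqrt{8 x^{2} + 1} \operatorname{atan}{\left(\frac{3 x}{2} \right)}}{4}] = \frac{- 36 \sqrt{2} x^{3} \operatorname{atan}{\left(\frac{3 x}{2} \right)} - 24 \sqrt{2} x^{2} - 16 \sqrt{2} x \operatorname{atan}{\left(\frac{3 x}{2} \right)} - 3 \sqrt{2}}{18 x^{2} \sqrt{8 x^{2} + 1} + 8 \sqrt{8 x^{2} + 1}}, which equals G'(x).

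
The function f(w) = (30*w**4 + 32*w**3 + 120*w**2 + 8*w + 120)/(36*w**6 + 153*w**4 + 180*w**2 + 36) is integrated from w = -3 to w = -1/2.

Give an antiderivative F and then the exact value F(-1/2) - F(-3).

Since d/dw undoes antidifferentiation here, F'(w) = f(w) is required of F(w).
F(w) = (15*(w**2 + 2)*atan(2*w) - 4)/(9*(w**2 + 2)) is an antiderivative of f.
Check: d/dw[(15*(w**2 + 2)*atan(2*w) - 4)/(9*(w**2 + 2))] = (30*w**4 + 32*w**3 + 120*w**2 + 8*w + 120)/(36*w**6 + 153*w**4 + 180*w**2 + 36) = f(w).
F(-1/2) = -5*pi/12 - 16/81; F(-3) = -5*atan(6)/3 - 4/99.
Integral = F(-1/2) - F(-3) = -5*pi/12 - 140/891 + 5*atan(6)/3.

Antiderivative: F(w) = (15*(w**2 + 2)*atan(2*w) - 4)/(9*(w**2 + 2)); value = -5*pi/12 - 140/891 + 5*atan(6)/3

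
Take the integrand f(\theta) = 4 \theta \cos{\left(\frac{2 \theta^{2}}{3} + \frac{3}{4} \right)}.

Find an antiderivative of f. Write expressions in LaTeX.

An antiderivative is F(\theta) = 3 \sin{\left(\frac{2 \theta^{2}}{3} + \frac{3}{4} \right)}.

f matches the chain-rule pattern g'(h)*h' with inner function h(\theta) = \frac{2 \theta^{2}}{3} + \frac{3}{4}; substituting u = h(\theta) collapses the integral.
Check: d/d\theta[3 \sin{\left(\frac{2 \theta^{2}}{3} + \frac{3}{4} \right)}] = 4 \theta \cos{\left(\frac{2 \theta^{2}}{3} + \frac{3}{4} \right)} = f(\theta).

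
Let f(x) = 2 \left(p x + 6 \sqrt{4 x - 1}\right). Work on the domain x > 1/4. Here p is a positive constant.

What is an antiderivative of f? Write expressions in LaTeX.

An antiderivative is F(x) = p x^{2} + 2 \left(4 x - 1\right)^{\frac{3}{2}}.

A first test for any F(x): its x-derivative must equal f(x) identically.
Check: d/dx[p x^{2} + 2 \left(4 x - 1\right)^{\frac{3}{2}}] = 2 p x + 12 \sqrt{4 x - 1}, which equals f(x).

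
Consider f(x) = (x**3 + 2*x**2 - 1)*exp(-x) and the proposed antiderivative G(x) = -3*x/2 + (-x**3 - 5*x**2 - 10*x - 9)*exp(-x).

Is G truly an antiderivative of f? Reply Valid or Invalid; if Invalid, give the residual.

Invalid: d/dx[G] - f = -3/2, which is not 0.

d/dx[G] = (2*x**3 + 4*x**2 - 3*exp(x) - 2)*exp(-x)/2
d/dx[G] - f(x) = -3/2 != 0.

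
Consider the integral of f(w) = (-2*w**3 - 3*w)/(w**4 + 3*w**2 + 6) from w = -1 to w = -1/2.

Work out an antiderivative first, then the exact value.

f matches the chain-rule pattern g'(h)*h' with inner function h(w) = w**4/3 + w**2 + 2; substituting u = h(w) collapses the integral.
F(w) = -log(w**4/3 + w**2 + 2)/2 is an antiderivative of f.
Check: d/dw[-log(w**4/3 + w**2 + 2)/2] = (-2*w**3 - 3*w)/(w**4 + 3*w**2 + 6) = f(w).
F(-1/2) = -log(109/48)/2; F(-1) = -log(10/3)/2.
Integral = F(-1/2) - F(-1) = -log(109/48)/2 + log(10/3)/2.

Antiderivative: F(w) = -log(w**4/3 + w**2 + 2)/2; value = -log(109/48)/2 + log(10/3)/2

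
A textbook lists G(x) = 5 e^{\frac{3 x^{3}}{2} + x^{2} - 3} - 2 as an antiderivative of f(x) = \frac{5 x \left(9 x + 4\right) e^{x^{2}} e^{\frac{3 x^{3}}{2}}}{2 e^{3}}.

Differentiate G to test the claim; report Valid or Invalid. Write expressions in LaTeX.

Valid. The derivative of G reproduces f.

d/dx[G] = \frac{45 x^{2} e^{x^{2}} e^{\frac{3 x^{3}}{2}}}{2 e^{3}} + \frac{10 x e^{x^{2}} e^{\frac{3 x^{3}}{2}}}{e^{3}}
This equals f(x) exactly, so the claim holds.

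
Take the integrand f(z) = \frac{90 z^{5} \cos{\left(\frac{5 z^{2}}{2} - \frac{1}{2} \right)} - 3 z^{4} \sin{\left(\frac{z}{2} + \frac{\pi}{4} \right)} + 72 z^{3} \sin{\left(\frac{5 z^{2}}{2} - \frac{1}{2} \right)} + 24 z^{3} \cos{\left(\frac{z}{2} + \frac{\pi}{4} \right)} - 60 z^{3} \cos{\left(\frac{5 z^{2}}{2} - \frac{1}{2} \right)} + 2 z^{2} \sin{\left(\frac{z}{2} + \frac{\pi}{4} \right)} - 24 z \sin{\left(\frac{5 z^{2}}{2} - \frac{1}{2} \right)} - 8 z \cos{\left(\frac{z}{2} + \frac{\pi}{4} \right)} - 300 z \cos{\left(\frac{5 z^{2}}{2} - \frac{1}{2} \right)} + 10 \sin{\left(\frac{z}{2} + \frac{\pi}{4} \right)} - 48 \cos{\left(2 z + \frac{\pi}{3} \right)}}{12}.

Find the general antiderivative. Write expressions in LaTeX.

F(z) = \frac{3 z^{4} \sin{\left(\frac{5 z^{2}}{2} - \frac{1}{2} \right)}}{2} + \frac{z^{4} \cos{\left(\frac{z}{2} + \frac{\pi}{4} \right)}}{2} - z^{2} \sin{\left(\frac{5 z^{2}}{2} - \frac{1}{2} \right)} - \frac{z^{2} \cos{\left(\frac{z}{2} + \frac{\pi}{4} \right)}}{3} - 2 \sin{\left(2 z + \frac{\pi}{3} \right)} - 5 \sin{\left(\frac{5 z^{2}}{2} - \frac{1}{2} \right)} - \frac{5 \cos{\left(\frac{z}{2} + \frac{\pi}{4} \right)}}{3} + C

Any candidate F(z) must reproduce f(z) exactly when differentiated.
Check: d/dz[\frac{3 z^{4} \sin{\left(\frac{5 z^{2}}{2} - \frac{1}{2} \right)}}{2} + \frac{z^{4} \cos{\left(\frac{z}{2} + \frac{\pi}{4} \right)}}{2} - z^{2} \sin{\left(\frac{5 z^{2}}{2} - \frac{1}{2} \right)} - \frac{z^{2} \cos{\left(\frac{z}{2} + \frac{\pi}{4} \right)}}{3} - 2 \sin{\left(2 z + \frac{\pi}{3} \right)} - 5 \sin{\left(\frac{5 z^{2}}{2} - \frac{1}{2} \right)} - \frac{5 \cos{\left(\frac{z}{2} + \frac{\pi}{4} \right)}}{3}] = \frac{15 z^{5} \cos{\left(\frac{5 z^{2}}{2} - \frac{1}{2} \right)}}{2} - \frac{z^{4} \sin{\left(\frac{z}{2} + \frac{\pi}{4} \right)}}{4} + 6 z^{3} \sin{\left(\frac{5 z^{2}}{2} - \frac{1}{2} \right)} + 2 z^{3} \cos{\left(\frac{z}{2} + \frac{\pi}{4} \right)} - 5 z^{3} \cos{\left(\frac{5 z^{2}}{2} - \frac{1}{2} \right)} + \frac{z^{2} \sin{\left(\frac{z}{2} + \frac{\pi}{4} \right)}}{6} - 2 z \sin{\left(\frac{5 z^{2}}{2} - \frac{1}{2} \right)} - \frac{2 z \cos{\left(\frac{z}{2} + \frac{\pi}{4} \right)}}{3} - 25 z \cos{\left(\frac{5 z^{2}}{2} - \frac{1}{2} \right)} + \frac{5 \sin{\left(\frac{z}{2} + \frac{\pi}{4} \right)}}{6} - 4 \cos{\left(2 z + \frac{\pi}{3} \right)}, which equals f(z).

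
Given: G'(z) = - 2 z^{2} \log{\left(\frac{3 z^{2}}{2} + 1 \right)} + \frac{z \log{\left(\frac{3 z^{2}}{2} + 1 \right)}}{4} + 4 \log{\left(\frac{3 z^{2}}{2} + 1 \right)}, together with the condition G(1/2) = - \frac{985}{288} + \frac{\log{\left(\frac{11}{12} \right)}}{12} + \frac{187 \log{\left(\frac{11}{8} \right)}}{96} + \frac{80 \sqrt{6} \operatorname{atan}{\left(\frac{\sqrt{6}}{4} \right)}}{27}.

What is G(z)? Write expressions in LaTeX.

G(z) = - \frac{2 z^{3} \log{\left(\frac{3 z^{2}}{2} + 1 \right)}}{3} + \frac{4 z^{3}}{9} + \frac{z^{2} \log{\left(\frac{3 z^{2}}{2} + 1 \right)}}{8} - \frac{z^{2}}{8} + 4 z \log{\left(\frac{3 z^{2}}{2} + 1 \right)} - \frac{80 z}{9} + \frac{\log{\left(z^{2} + \frac{2}{3} \right)}}{12} + \frac{80 \sqrt{6} \operatorname{atan}{\left(\frac{\sqrt{6} z}{2} \right)}}{27} + 1

The integrand splits into summands that can be handled one at a time.
A general antiderivative is \frac{4 z^{3}}{9} - \frac{z^{2}}{8} - \frac{80 z}{9} + \left(- \frac{2 z^{3}}{3} + \frac{z^{2}}{8} + 4 z\right) \log{\left(\frac{3 z^{2}}{2} + 1 \right)} + \frac{\log{\left(z^{2} + \frac{2}{3} \right)}}{12} + \frac{80 \sqrt{6} \operatorname{atan}{\left(\frac{\sqrt{6} z}{2} \right)}}{27} + C.
The condition gives C = - \frac{985}{288} + \frac{\log{\left(\frac{11}{12} \right)}}{12} + \frac{187 \log{\left(\frac{11}{8} \right)}}{96} + \frac{80 \sqrt{6} \operatorname{atan}{\left(\frac{\sqrt{6}}{4} \right)}}{27} - (- \frac{1273}{288} + \frac{\log{\left(\frac{11}{12} \right)}}{12} + \frac{187 \log{\left(\frac{11}{8} \right)}}{96} + \frac{80 \sqrt{6} \operatorname{atan}{\left(\frac{\sqrt{6}}{4} \right)}}{27}) = 1.
So G(z) = - \frac{2 z^{3} \log{\left(\frac{3 z^{2}}{2} + 1 \right)}}{3} + \frac{4 z^{3}}{9} + \frac{z^{2} \log{\left(\frac{3 z^{2}}{2} + 1 \right)}}{8} - \frac{z^{2}}{8} + 4 z \log{\left(\frac{3 z^{2}}{2} + 1 \right)} - \frac{80 z}{9} + \frac{\log{\left(z^{2} + \frac{2}{3} \right)}}{12} + \frac{80 \sqrt{6} \operatorname{atan}{\left(\frac{\sqrt{6} z}{2} \right)}}{27} + 1.
Check: d/dz[- \frac{2 z^{3} \log{\left(\frac{3 z^{2}}{2} + 1 \right)}}{3} + \frac{4 z^{3}}{9} + \frac{z^{2} \log{\left(\frac{3 z^{2}}{2} + 1 \right)}}{8} - \frac{z^{2}}{8} + 4 z \log{\left(\frac{3 z^{2}}{2} + 1 \right)} - \frac{80 z}{9} + \frac{\log{\left(z^{2} + \frac{2}{3} \right)}}{12} + \frac{80 \sqrt{6} \operatorname{atan}{\left(\frac{\sqrt{6} z}{2} \right)}}{27} + 1] = - 2 z^{2} \log{\left(\frac{3 z^{2}}{2} + 1 \right)} + \frac{z \log{\left(\frac{3 z^{2}}{2} + 1 \right)}}{4} + 4 \log{\left(\frac{3 z^{2}}{2} + 1 \right)} = G'(z).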